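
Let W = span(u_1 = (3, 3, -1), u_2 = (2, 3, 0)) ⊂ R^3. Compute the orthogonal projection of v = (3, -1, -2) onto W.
proj_W(v) = (51/22, -6/11, -59/22)

Set up U = [u_1 | ... | u_2] ∈ R^(3×2). The projector onto W = col(U) is P = U (U^T U)^(-1) U^T.
Compute U^T U =
  [19, 15]
  [15, 13],
and U^T v = (8, 3).
Solve U^T U · c = U^T v for the coefficients: c = (59/22, -63/22). The projection is proj_W(v) = U c.
Check: (v - proj_W(v)) · u_1 = 0  (should be 0).
Check: (v - proj_W(v)) · u_2 = 0  (should be 0).
Result: proj_W(v) = (51/22, -6/11, -59/22).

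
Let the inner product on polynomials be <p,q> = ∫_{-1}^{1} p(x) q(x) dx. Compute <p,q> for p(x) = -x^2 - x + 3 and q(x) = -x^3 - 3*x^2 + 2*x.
<p,q> = -86/15

Expand the product: p(x)·q(x) = x^5 + 4*x^4 - 2*x^3 - 11*x^2 + 6*x.
∫_{-1}^{1} of each monomial x^k gives [2/(k+1) if k even, 0 if k odd]. Integrating term-by-term (or equivalently evaluating the antiderivative F(x) = x^6/6 + 4*x^5/5 - x^4/2 - 11*x^3/3 + 3*x^2 at the endpoints):
  F(1) − F(−1) = -1/5 − (83/15) = -86/15.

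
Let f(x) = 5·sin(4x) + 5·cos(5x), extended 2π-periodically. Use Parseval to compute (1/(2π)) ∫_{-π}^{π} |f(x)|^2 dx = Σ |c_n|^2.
Σ |c_n|^2 = 25

Expand |f|^2 and use orthogonality of {sin(nx), cos(mx)} on [-π, π]:
  ∫_{-π}^{π} sin(nx)^2 dx = π, ∫ cos(mx)^2 dx = π, and cross terms integrate to 0.
So ∫_{-π}^{π} f(x)^2 dx = 5^2 · π + 5^2 · π = (25 + 25)π.
Divide by 2π: (25 + 25)/2 = 25.
By Parseval, this equals Σ |c_n|^2.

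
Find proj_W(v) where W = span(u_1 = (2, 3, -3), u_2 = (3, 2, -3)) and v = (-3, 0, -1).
proj_W(v) = (-87/43, 42/43, 27/43)

Set up U = [u_1 | ... | u_2] ∈ R^(3×2). The projector onto W = col(U) is P = U (U^T U)^(-1) U^T.
Compute U^T U =
  [22, 21]
  [21, 22],
and U^T v = (-3, -6).
Solve U^T U · c = U^T v for the coefficients: c = (60/43, -69/43). The projection is proj_W(v) = U c.
Check: (v - proj_W(v)) · u_1 = 0  (should be 0).
Check: (v - proj_W(v)) · u_2 = 0  (should be 0).
Result: proj_W(v) = (-87/43, 42/43, 27/43).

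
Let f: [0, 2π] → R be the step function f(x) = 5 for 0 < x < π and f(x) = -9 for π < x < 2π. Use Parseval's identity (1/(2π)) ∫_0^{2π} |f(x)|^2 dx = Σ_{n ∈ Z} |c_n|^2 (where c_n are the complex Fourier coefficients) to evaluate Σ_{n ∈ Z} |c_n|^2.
Σ |c_n|^2 = 53

Parseval equates the L^2 energy of f (normalised by 1/(2π)) with the ℓ^2 sum of its Fourier coefficients: (1/(2π)) ∫_0^{2π} |f|^2 = Σ |c_n|^2.
Compute the left side: (1/(2π)) [∫_0^π 5^2 dx + ∫_π^{2π} (-9)^2 dx] = (1/(2π)) · (25π + 81π) = (25 + 81)/2 = 53.
So Σ_{n ∈ Z} |c_n|^2 = 53.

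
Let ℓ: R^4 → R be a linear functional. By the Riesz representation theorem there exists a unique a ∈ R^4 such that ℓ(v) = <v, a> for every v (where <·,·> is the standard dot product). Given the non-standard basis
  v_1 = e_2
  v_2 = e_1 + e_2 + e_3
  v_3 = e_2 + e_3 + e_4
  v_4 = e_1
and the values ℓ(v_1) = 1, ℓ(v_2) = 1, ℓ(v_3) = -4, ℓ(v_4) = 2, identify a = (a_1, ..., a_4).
a = (2, 1, -2, -3)

Write a = (a_1, ..., a_4) in the standard basis. For each basis vector v_i, ℓ(v_i) = <v_i, a> is a linear equation in the a_j's. Collect the n equations into a matrix system V a = ℓ, where row i of V is v_i (expressed in the standard basis). Since V is invertible (lower-triangular with 1s on the diagonal, up to permutation), solve by back-substitution:
  V =
[[0, 1, 0, 0],
 [1, 1, 1, 0],
 [0, 1, 1, 1],
 [1, 0, 0, 0]]
  V a = (1, 1, -4, 2)
Solving gives a = (2, 1, -2, -3).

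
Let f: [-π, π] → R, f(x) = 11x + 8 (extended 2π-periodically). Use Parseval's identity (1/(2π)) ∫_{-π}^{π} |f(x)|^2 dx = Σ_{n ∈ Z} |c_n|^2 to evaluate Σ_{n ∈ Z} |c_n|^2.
Σ |c_n|^2 = 121π^2/3 + 64

Expand and integrate term by term over [-π, π]:
  ∫ (11x)^2 dx = 121·(2π^3/3); ∫ 2·11·(8)·x dx = 0 (odd integrand); ∫ 8^2 dx = 64·2π.
So (1/(2π)) ∫_{-π}^{π} (11x + 8)^2 dx = 121π^2/3 + 64 = 121π^2/3 + 64.
Parseval ⇒ Σ |c_n|^2 = 121π^2/3 + 64.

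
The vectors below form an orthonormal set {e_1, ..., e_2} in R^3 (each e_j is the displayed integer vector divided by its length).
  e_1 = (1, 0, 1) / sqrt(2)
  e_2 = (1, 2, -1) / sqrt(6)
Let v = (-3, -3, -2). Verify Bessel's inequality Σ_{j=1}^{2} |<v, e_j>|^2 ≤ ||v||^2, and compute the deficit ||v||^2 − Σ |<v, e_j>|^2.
Σ |<v, e_j>|^2 = 62/3; ||v||^2 = 22; deficit = 4/3

Write each e_j = u_j / sqrt(<u_j, u_j>) where u_j is the displayed integer vector. Then <v, e_j> = <v, u_j> / sqrt(<u_j, u_j>), so |<v, e_j>|^2 = <v, u_j>^2 / <u_j, u_j>.
Coefficients: <v, e_1> = -5/sqrt(2), <v, e_2> = -7/sqrt(6).
Square and sum: Σ |<v, e_j>|^2 = 62/3.
Compute ||v||^2 = v·v = 22.
Deficit = 22 − 62/3 = 4/3 ≥ 0, confirming Bessel's inequality. (The deficit equals ||v − Σ <v,e_j> e_j||^2, the squared distance from v to span{e_j}.)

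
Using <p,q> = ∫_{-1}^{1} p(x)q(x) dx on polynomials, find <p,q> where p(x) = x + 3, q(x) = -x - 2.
<p,q> = -38/3

Expand the product: p(x)·q(x) = -x^2 - 5*x - 6.
∫_{-1}^{1} of each monomial x^k gives [2/(k+1) if k even, 0 if k odd]. Integrating term-by-term (or equivalently evaluating the antiderivative F(x) = -x^3/3 - 5*x^2/2 - 6*x at the endpoints):
  F(1) − F(−1) = -53/6 − (23/6) = -38/3.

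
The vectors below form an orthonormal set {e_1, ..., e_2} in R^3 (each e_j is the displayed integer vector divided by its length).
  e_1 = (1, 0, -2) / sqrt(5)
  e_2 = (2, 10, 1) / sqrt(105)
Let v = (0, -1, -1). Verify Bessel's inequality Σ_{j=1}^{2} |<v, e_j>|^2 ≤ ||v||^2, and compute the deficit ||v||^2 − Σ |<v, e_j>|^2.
Σ |<v, e_j>|^2 = 41/21; ||v||^2 = 2; deficit = 1/21

Write each e_j = u_j / sqrt(<u_j, u_j>) where u_j is the displayed integer vector. Then <v, e_j> = <v, u_j> / sqrt(<u_j, u_j>), so |<v, e_j>|^2 = <v, u_j>^2 / <u_j, u_j>.
Coefficients: <v, e_1> = 2/sqrt(5), <v, e_2> = -11/sqrt(105).
Square and sum: Σ |<v, e_j>|^2 = 41/21.
Compute ||v||^2 = v·v = 2.
Deficit = 2 − 41/21 = 1/21 ≥ 0, confirming Bessel's inequality. (The deficit equals ||v − Σ <v,e_j> e_j||^2, the squared distance from v to span{e_j}.)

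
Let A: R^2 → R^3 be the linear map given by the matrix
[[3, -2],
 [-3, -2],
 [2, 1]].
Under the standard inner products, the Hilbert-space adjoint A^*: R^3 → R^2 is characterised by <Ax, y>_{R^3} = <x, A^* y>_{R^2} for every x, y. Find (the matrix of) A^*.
A^* = A^T =
[[3, -3, 2],
 [-2, -2, 1]]

For real matrices with standard dot products, the defining identity <Ax, y> = <x, A^* y> gives (Ax)^T y = x^T (A^*) y, i.e. x^T A^T y = x^T (A^*) y. Since this holds for all x, y, we must have A^* = A^T. Therefore
A^* =
[[3, -3, 2],
 [-2, -2, 1]].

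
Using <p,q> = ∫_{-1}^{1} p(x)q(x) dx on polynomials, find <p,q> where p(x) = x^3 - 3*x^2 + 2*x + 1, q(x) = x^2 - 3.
<p,q> = -8/15

Expand the product: p(x)·q(x) = x^5 - 3*x^4 - x^3 + 10*x^2 - 6*x - 3.
∫_{-1}^{1} of each monomial x^k gives [2/(k+1) if k even, 0 if k odd]. Integrating term-by-term (or equivalently evaluating the antiderivative F(x) = x^6/6 - 3*x^5/5 - x^4/4 + 10*x^3/3 - 3*x^2 - 3*x at the endpoints):
  F(1) − F(−1) = -67/20 − (-169/60) = -8/15.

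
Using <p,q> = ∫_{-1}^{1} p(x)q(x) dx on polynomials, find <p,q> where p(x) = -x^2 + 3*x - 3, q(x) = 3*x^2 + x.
<p,q> = -26/5

Expand the product: p(x)·q(x) = -3*x^4 + 8*x^3 - 6*x^2 - 3*x.
∫_{-1}^{1} of each monomial x^k gives [2/(k+1) if k even, 0 if k odd]. Integrating term-by-term (or equivalently evaluating the antiderivative F(x) = -3*x^5/5 + 2*x^4 - 2*x^3 - 3*x^2/2 at the endpoints):
  F(1) − F(−1) = -21/10 − (31/10) = -26/5.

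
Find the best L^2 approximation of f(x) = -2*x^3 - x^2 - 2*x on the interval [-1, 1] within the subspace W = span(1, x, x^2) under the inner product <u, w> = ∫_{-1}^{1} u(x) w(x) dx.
g(x) = -x^2 - 16*x/5

The best approximation g ∈ W is the orthogonal projection of f onto W. Writing g = a_0 + a_1 x + a_2 x^2, the coefficients solve the normal equations G · a = b where
  G_{ij} = <φ_i, φ_j> and b_i = <f, φ_i>, with φ_0 = 1, φ_1 = x, φ_2 = x^2.
G =
  [2, 0, 2/3]
  [0, 2/3, 0]
  [2/3, 0, 2/5],
b = (-2/3, -32/15, -2/5).
Solving gives a_0 = 0, a_1 = -16/5, a_2 = -1, so
  g(x) = -x^2 - 16*x/5.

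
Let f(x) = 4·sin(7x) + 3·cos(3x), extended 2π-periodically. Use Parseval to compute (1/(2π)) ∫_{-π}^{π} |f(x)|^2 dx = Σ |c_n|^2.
Σ |c_n|^2 = 25/2

Expand |f|^2 and use orthogonality of {sin(nx), cos(mx)} on [-π, π]:
  ∫_{-π}^{π} sin(nx)^2 dx = π, ∫ cos(mx)^2 dx = π, and cross terms integrate to 0.
So ∫_{-π}^{π} f(x)^2 dx = 4^2 · π + 3^2 · π = (16 + 9)π.
Divide by 2π: (16 + 9)/2 = 25/2.
By Parseval, this equals Σ |c_n|^2.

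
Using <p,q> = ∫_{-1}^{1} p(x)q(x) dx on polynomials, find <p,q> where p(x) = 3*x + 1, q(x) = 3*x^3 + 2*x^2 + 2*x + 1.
<p,q> = 164/15

Expand the product: p(x)·q(x) = 9*x^4 + 9*x^3 + 8*x^2 + 5*x + 1.
∫_{-1}^{1} of each monomial x^k gives [2/(k+1) if k even, 0 if k odd]. Integrating term-by-term (or equivalently evaluating the antiderivative F(x) = 9*x^5/5 + 9*x^4/4 + 8*x^3/3 + 5*x^2/2 + x at the endpoints):
  F(1) − F(−1) = 613/60 − (-43/60) = 164/15.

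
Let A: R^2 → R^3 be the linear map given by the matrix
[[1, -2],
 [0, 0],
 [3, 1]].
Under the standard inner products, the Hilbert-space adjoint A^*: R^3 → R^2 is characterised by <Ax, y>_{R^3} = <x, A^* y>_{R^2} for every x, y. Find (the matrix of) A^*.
A^* = A^T =
[[1, 0, 3],
 [-2, 0, 1]]

For real matrices with standard dot products, the defining identity <Ax, y> = <x, A^* y> gives (Ax)^T y = x^T (A^*) y, i.e. x^T A^T y = x^T (A^*) y. Since this holds for all x, y, we must have A^* = A^T. Therefore
A^* =
[[1, 0, 3],
 [-2, 0, 1]].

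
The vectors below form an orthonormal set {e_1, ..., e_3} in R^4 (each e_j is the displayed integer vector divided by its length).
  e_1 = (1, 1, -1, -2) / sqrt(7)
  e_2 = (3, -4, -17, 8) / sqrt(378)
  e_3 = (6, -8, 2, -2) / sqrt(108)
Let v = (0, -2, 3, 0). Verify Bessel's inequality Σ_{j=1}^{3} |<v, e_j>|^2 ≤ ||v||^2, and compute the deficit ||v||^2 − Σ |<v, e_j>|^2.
Σ |<v, e_j>|^2 = 233/18; ||v||^2 = 13; deficit = 1/18

Write each e_j = u_j / sqrt(<u_j, u_j>) where u_j is the displayed integer vector. Then <v, e_j> = <v, u_j> / sqrt(<u_j, u_j>), so |<v, e_j>|^2 = <v, u_j>^2 / <u_j, u_j>.
Coefficients: <v, e_1> = -5/sqrt(7), <v, e_2> = -43/sqrt(378), <v, e_3> = 22/sqrt(108).
Square and sum: Σ |<v, e_j>|^2 = 233/18.
Compute ||v||^2 = v·v = 13.
Deficit = 13 − 233/18 = 1/18 ≥ 0, confirming Bessel's inequality. (The deficit equals ||v − Σ <v,e_j> e_j||^2, the squared distance from v to span{e_j}.)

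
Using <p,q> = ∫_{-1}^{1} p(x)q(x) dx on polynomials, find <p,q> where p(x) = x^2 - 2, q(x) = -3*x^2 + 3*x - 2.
<p,q> = 142/15

Expand the product: p(x)·q(x) = -3*x^4 + 3*x^3 + 4*x^2 - 6*x + 4.
∫_{-1}^{1} of each monomial x^k gives [2/(k+1) if k even, 0 if k odd]. Integrating term-by-term (or equivalently evaluating the antiderivative F(x) = -3*x^5/5 + 3*x^4/4 + 4*x^3/3 - 3*x^2 + 4*x at the endpoints):
  F(1) − F(−1) = 149/60 − (-419/60) = 142/15.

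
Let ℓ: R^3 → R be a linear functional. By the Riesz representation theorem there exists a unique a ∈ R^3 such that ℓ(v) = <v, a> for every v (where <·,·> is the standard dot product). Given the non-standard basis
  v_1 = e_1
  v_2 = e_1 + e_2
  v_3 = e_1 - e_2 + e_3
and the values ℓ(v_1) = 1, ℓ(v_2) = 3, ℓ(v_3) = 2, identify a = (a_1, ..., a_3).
a = (1, 2, 3)

Write a = (a_1, ..., a_3) in the standard basis. For each basis vector v_i, ℓ(v_i) = <v_i, a> is a linear equation in the a_j's. Collect the n equations into a matrix system V a = ℓ, where row i of V is v_i (expressed in the standard basis). Since V is invertible (lower-triangular with 1s on the diagonal, up to permutation), solve by back-substitution:
  V =
[[1, 0, 0],
 [1, 1, 0],
 [1, -1, 1]]
  V a = (1, 3, 2)
Solving gives a = (1, 2, 3).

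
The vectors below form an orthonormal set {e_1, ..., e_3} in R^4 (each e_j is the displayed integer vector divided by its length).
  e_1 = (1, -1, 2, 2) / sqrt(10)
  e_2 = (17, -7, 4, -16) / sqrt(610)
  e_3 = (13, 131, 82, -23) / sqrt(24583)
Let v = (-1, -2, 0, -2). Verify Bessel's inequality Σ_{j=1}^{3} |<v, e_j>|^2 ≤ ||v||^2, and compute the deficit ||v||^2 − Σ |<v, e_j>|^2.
Σ |<v, e_j>|^2 = 1778/403; ||v||^2 = 9; deficit = 1849/403

Write each e_j = u_j / sqrt(<u_j, u_j>) where u_j is the displayed integer vector. Then <v, e_j> = <v, u_j> / sqrt(<u_j, u_j>), so |<v, e_j>|^2 = <v, u_j>^2 / <u_j, u_j>.
Coefficients: <v, e_1> = -3/sqrt(10), <v, e_2> = 29/sqrt(610), <v, e_3> = -229/sqrt(24583).
Square and sum: Σ |<v, e_j>|^2 = 1778/403.
Compute ||v||^2 = v·v = 9.
Deficit = 9 − 1778/403 = 1849/403 ≥ 0, confirming Bessel's inequality. (The deficit equals ||v − Σ <v,e_j> e_j||^2, the squared distance from v to span{e_j}.)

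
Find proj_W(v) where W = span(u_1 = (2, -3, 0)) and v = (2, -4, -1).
proj_W(v) = (32/13, -48/13, 0)

Set up U = [u_1 | ... | u_1] ∈ R^(3×1). The projector onto W = col(U) is P = U (U^T U)^(-1) U^T.
Compute U^T U =
  [13],
and U^T v = (16).
Solve U^T U · c = U^T v for the coefficients: c = (16/13). The projection is proj_W(v) = U c.
Check: (v - proj_W(v)) · u_1 = 0  (should be 0).
Result: proj_W(v) = (32/13, -48/13, 0).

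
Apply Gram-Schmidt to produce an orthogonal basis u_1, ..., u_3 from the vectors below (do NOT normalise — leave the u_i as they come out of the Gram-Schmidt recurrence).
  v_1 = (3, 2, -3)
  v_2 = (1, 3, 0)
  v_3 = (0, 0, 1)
Orthogonal basis:
  u_1 = (3, 2, -3)
  u_2 = (-5/22, 24/11, 27/22)
  u_3 = (63/139, -21/139, 49/139)

Apply the Gram-Schmidt recurrence
  u_1 = v_1
  u_i = v_i − Σ_{j<i} ((v_i · u_j) / (u_j · u_j)) · u_j.

Step by step this gives:
  u_1 = (3, 2, -3)
  u_2 = (-5/22, 24/11, 27/22)
  u_3 = (63/139, -21/139, 49/139)

Orthogonality check:
  u_2 · u_1 = 0 (should be 0)
  u_3 · u_1 = 0 (should be 0)
  u_3 · u_2 = 0 (should be 0)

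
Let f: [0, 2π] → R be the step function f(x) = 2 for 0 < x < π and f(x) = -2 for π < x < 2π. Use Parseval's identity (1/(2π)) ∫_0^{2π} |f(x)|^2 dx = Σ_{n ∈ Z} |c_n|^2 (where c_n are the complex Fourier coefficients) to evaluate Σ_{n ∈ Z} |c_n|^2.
Σ |c_n|^2 = 4

Parseval equates the L^2 energy of f (normalised by 1/(2π)) with the ℓ^2 sum of its Fourier coefficients: (1/(2π)) ∫_0^{2π} |f|^2 = Σ |c_n|^2.
Compute the left side: (1/(2π)) [∫_0^π 2^2 dx + ∫_π^{2π} (-2)^2 dx] = (1/(2π)) · (4π + 4π) = (4 + 4)/2 = 4.
So Σ_{n ∈ Z} |c_n|^2 = 4.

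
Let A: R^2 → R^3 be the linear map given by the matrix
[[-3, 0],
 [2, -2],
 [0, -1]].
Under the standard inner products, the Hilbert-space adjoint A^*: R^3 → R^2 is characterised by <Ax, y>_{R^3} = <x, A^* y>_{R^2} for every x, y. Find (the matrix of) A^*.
A^* = A^T =
[[-3, 2, 0],
 [0, -2, -1]]

For real matrices with standard dot products, the defining identity <Ax, y> = <x, A^* y> gives (Ax)^T y = x^T (A^*) y, i.e. x^T A^T y = x^T (A^*) y. Since this holds for all x, y, we must have A^* = A^T. Therefore
A^* =
[[-3, 2, 0],
 [0, -2, -1]].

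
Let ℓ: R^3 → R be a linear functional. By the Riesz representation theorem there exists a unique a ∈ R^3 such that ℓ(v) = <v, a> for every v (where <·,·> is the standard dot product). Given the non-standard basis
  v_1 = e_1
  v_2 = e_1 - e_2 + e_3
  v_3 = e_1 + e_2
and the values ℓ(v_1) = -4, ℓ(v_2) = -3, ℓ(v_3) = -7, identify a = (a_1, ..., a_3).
a = (-4, -3, -2)

Write a = (a_1, ..., a_3) in the standard basis. For each basis vector v_i, ℓ(v_i) = <v_i, a> is a linear equation in the a_j's. Collect the n equations into a matrix system V a = ℓ, where row i of V is v_i (expressed in the standard basis). Since V is invertible (lower-triangular with 1s on the diagonal, up to permutation), solve by back-substitution:
  V =
[[1, 0, 0],
 [1, -1, 1],
 [1, 1, 0]]
  V a = (-4, -3, -7)
Solving gives a = (-4, -3, -2).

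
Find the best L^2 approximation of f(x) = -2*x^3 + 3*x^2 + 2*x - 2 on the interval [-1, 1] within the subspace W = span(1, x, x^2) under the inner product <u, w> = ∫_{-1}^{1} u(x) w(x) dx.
g(x) = 3*x^2 + 4*x/5 - 2

The best approximation g ∈ W is the orthogonal projection of f onto W. Writing g = a_0 + a_1 x + a_2 x^2, the coefficients solve the normal equations G · a = b where
  G_{ij} = <φ_i, φ_j> and b_i = <f, φ_i>, with φ_0 = 1, φ_1 = x, φ_2 = x^2.
G =
  [2, 0, 2/3]
  [0, 2/3, 0]
  [2/3, 0, 2/5],
b = (-2, 8/15, -2/15).
Solving gives a_0 = -2, a_1 = 4/5, a_2 = 3, so
  g(x) = 3*x^2 + 4*x/5 - 2.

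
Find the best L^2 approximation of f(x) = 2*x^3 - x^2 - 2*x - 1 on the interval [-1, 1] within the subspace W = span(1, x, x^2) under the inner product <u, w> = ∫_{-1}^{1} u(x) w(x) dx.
g(x) = -x^2 - 4*x/5 - 1

The best approximation g ∈ W is the orthogonal projection of f onto W. Writing g = a_0 + a_1 x + a_2 x^2, the coefficients solve the normal equations G · a = b where
  G_{ij} = <φ_i, φ_j> and b_i = <f, φ_i>, with φ_0 = 1, φ_1 = x, φ_2 = x^2.
G =
  [2, 0, 2/3]
  [0, 2/3, 0]
  [2/3, 0, 2/5],
b = (-8/3, -8/15, -16/15).
Solving gives a_0 = -1, a_1 = -4/5, a_2 = -1, so
  g(x) = -x^2 - 4*x/5 - 1.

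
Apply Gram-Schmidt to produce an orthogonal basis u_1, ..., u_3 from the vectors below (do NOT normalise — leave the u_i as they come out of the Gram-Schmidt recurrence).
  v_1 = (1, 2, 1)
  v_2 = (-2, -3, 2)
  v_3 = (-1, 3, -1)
Orthogonal basis:
  u_1 = (1, 2, 1)
  u_2 = (-1, -1, 3)
  u_3 = (-70/33, 40/33, -10/33)

Apply the Gram-Schmidt recurrence
  u_1 = v_1
  u_i = v_i − Σ_{j<i} ((v_i · u_j) / (u_j · u_j)) · u_j.

Step by step this gives:
  u_1 = (1, 2, 1)
  u_2 = (-1, -1, 3)
  u_3 = (-70/33, 40/33, -10/33)

Orthogonality check:
  u_2 · u_1 = 0 (should be 0)
  u_3 · u_1 = 0 (should be 0)
  u_3 · u_2 = 0 (should be 0)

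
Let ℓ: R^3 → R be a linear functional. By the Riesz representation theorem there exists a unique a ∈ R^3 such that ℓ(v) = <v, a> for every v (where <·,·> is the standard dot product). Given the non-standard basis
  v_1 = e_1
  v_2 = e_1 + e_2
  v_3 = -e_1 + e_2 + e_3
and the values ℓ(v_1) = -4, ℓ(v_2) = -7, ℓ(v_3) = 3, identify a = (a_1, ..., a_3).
a = (-4, -3, 2)

Write a = (a_1, ..., a_3) in the standard basis. For each basis vector v_i, ℓ(v_i) = <v_i, a> is a linear equation in the a_j's. Collect the n equations into a matrix system V a = ℓ, where row i of V is v_i (expressed in the standard basis). Since V is invertible (lower-triangular with 1s on the diagonal, up to permutation), solve by back-substitution:
  V =
[[1, 0, 0],
 [1, 1, 0],
 [-1, 1, 1]]
  V a = (-4, -7, 3)
Solving gives a = (-4, -3, 2).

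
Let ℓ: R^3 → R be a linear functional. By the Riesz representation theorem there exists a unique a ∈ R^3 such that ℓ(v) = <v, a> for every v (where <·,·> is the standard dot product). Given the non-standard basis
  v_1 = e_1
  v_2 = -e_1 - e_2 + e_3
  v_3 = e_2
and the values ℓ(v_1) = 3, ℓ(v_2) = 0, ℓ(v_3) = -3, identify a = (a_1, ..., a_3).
a = (3, -3, 0)

Write a = (a_1, ..., a_3) in the standard basis. For each basis vector v_i, ℓ(v_i) = <v_i, a> is a linear equation in the a_j's. Collect the n equations into a matrix system V a = ℓ, where row i of V is v_i (expressed in the standard basis). Since V is invertible (lower-triangular with 1s on the diagonal, up to permutation), solve by back-substitution:
  V =
[[1, 0, 0],
 [-1, -1, 1],
 [0, 1, 0]]
  V a = (3, 0, -3)
Solving gives a = (3, -3, 0).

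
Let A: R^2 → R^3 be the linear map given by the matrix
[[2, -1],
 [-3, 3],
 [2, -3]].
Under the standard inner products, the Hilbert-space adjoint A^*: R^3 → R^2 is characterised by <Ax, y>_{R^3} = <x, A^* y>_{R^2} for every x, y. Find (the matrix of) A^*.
A^* = A^T =
[[2, -3, 2],
 [-1, 3, -3]]

For real matrices with standard dot products, the defining identity <Ax, y> = <x, A^* y> gives (Ax)^T y = x^T (A^*) y, i.e. x^T A^T y = x^T (A^*) y. Since this holds for all x, y, we must have A^* = A^T. Therefore
A^* =
[[2, -3, 2],
 [-1, 3, -3]].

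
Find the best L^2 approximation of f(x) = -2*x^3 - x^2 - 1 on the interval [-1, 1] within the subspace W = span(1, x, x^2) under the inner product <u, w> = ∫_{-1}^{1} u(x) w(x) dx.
g(x) = -x^2 - 6*x/5 - 1

The best approximation g ∈ W is the orthogonal projection of f onto W. Writing g = a_0 + a_1 x + a_2 x^2, the coefficients solve the normal equations G · a = b where
  G_{ij} = <φ_i, φ_j> and b_i = <f, φ_i>, with φ_0 = 1, φ_1 = x, φ_2 = x^2.
G =
  [2, 0, 2/3]
  [0, 2/3, 0]
  [2/3, 0, 2/5],
b = (-8/3, -4/5, -16/15).
Solving gives a_0 = -1, a_1 = -6/5, a_2 = -1, so
  g(x) = -x^2 - 6*x/5 - 1.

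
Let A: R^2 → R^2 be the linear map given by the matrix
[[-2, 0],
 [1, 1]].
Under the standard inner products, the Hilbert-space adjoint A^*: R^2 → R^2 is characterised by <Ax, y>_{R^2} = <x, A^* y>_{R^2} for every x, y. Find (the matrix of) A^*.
A^* = A^T =
[[-2, 1],
 [0, 1]]

For real matrices with standard dot products, the defining identity <Ax, y> = <x, A^* y> gives (Ax)^T y = x^T (A^*) y, i.e. x^T A^T y = x^T (A^*) y. Since this holds for all x, y, we must have A^* = A^T. Therefore
A^* =
[[-2, 1],
 [0, 1]].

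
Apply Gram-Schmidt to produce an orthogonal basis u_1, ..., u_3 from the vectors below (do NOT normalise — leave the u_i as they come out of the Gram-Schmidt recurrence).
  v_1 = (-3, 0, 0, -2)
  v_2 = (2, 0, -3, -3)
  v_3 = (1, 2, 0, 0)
Orthogonal basis:
  u_1 = (-3, 0, 0, -2)
  u_2 = (2, 0, -3, -3)
  u_3 = (18/143, 2, 3/11, -27/143)

Apply the Gram-Schmidt recurrence
  u_1 = v_1
  u_i = v_i − Σ_{j<i} ((v_i · u_j) / (u_j · u_j)) · u_j.

Step by step this gives:
  u_1 = (-3, 0, 0, -2)
  u_2 = (2, 0, -3, -3)
  u_3 = (18/143, 2, 3/11, -27/143)

Orthogonality check:
  u_2 · u_1 = 0 (should be 0)
  u_3 · u_1 = 0 (should be 0)
  u_3 · u_2 = 0 (should be 0)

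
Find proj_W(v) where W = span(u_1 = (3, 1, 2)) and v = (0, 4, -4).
proj_W(v) = (-6/7, -2/7, -4/7)

Set up U = [u_1 | ... | u_1] ∈ R^(3×1). The projector onto W = col(U) is P = U (U^T U)^(-1) U^T.
Compute U^T U =
  [14],
and U^T v = (-4).
Solve U^T U · c = U^T v for the coefficients: c = (-2/7). The projection is proj_W(v) = U c.
Check: (v - proj_W(v)) · u_1 = 0  (should be 0).
Result: proj_W(v) = (-6/7, -2/7, -4/7).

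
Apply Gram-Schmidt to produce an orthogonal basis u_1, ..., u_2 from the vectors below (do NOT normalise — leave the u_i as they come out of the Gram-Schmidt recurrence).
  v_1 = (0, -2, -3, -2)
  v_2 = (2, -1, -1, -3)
Orthogonal basis:
  u_1 = (0, -2, -3, -2)
  u_2 = (2, 5/17, 16/17, -29/17)

Apply the Gram-Schmidt recurrence
  u_1 = v_1
  u_i = v_i − Σ_{j<i} ((v_i · u_j) / (u_j · u_j)) · u_j.

Step by step this gives:
  u_1 = (0, -2, -3, -2)
  u_2 = (2, 5/17, 16/17, -29/17)

Orthogonality check:
  u_2 · u_1 = 0 (should be 0)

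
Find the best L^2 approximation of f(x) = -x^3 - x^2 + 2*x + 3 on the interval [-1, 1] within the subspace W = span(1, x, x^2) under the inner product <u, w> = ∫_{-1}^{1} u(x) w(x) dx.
g(x) = -x^2 + 7*x/5 + 3

The best approximation g ∈ W is the orthogonal projection of f onto W. Writing g = a_0 + a_1 x + a_2 x^2, the coefficients solve the normal equations G · a = b where
  G_{ij} = <φ_i, φ_j> and b_i = <f, φ_i>, with φ_0 = 1, φ_1 = x, φ_2 = x^2.
G =
  [2, 0, 2/3]
  [0, 2/3, 0]
  [2/3, 0, 2/5],
b = (16/3, 14/15, 8/5).
Solving gives a_0 = 3, a_1 = 7/5, a_2 = -1, so
  g(x) = -x^2 + 7*x/5 + 3.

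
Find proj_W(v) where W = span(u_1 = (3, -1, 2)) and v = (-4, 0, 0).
proj_W(v) = (-18/7, 6/7, -12/7)

Set up U = [u_1 | ... | u_1] ∈ R^(3×1). The projector onto W = col(U) is P = U (U^T U)^(-1) U^T.
Compute U^T U =
  [14],
and U^T v = (-12).
Solve U^T U · c = U^T v for the coefficients: c = (-6/7). The projection is proj_W(v) = U c.
Check: (v - proj_W(v)) · u_1 = 0  (should be 0).
Result: proj_W(v) = (-18/7, 6/7, -12/7).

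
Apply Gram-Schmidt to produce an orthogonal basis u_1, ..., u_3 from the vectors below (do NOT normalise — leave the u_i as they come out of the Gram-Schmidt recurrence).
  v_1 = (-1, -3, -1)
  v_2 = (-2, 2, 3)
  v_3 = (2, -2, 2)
Orthogonal basis:
  u_1 = (-1, -3, -1)
  u_2 = (-29/11, 1/11, 26/11)
  u_3 = (140/69, -100/69, 160/69)

Apply the Gram-Schmidt recurrence
  u_1 = v_1
  u_i = v_i − Σ_{j<i} ((v_i · u_j) / (u_j · u_j)) · u_j.

Step by step this gives:
  u_1 = (-1, -3, -1)
  u_2 = (-29/11, 1/11, 26/11)
  u_3 = (140/69, -100/69, 160/69)

Orthogonality check:
  u_2 · u_1 = 0 (should be 0)
  u_3 · u_1 = 0 (should be 0)
  u_3 · u_2 = 0 (should be 0)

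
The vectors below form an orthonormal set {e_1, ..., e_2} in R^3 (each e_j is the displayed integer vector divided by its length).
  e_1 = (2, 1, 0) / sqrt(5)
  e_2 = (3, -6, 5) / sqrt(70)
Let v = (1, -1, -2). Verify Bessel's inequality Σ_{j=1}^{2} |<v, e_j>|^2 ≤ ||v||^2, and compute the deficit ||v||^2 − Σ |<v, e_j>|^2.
Σ |<v, e_j>|^2 = 3/14; ||v||^2 = 6; deficit = 81/14

Write each e_j = u_j / sqrt(<u_j, u_j>) where u_j is the displayed integer vector. Then <v, e_j> = <v, u_j> / sqrt(<u_j, u_j>), so |<v, e_j>|^2 = <v, u_j>^2 / <u_j, u_j>.
Coefficients: <v, e_1> = 1/sqrt(5), <v, e_2> = -1/sqrt(70).
Square and sum: Σ |<v, e_j>|^2 = 3/14.
Compute ||v||^2 = v·v = 6.
Deficit = 6 − 3/14 = 81/14 ≥ 0, confirming Bessel's inequality. (The deficit equals ||v − Σ <v,e_j> e_j||^2, the squared distance from v to span{e_j}.)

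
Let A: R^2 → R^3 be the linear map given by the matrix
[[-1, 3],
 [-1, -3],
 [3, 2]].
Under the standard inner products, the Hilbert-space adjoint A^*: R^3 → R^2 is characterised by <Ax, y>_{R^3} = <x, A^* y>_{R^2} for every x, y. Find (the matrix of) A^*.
A^* = A^T =
[[-1, -1, 3],
 [3, -3, 2]]

For real matrices with standard dot products, the defining identity <Ax, y> = <x, A^* y> gives (Ax)^T y = x^T (A^*) y, i.e. x^T A^T y = x^T (A^*) y. Since this holds for all x, y, we must have A^* = A^T. Therefore
A^* =
[[-1, -1, 3],
 [3, -3, 2]].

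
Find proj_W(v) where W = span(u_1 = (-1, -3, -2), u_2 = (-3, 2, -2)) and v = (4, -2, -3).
proj_W(v) = (298/237, -734/237, 4/237)

Set up U = [u_1 | ... | u_2] ∈ R^(3×2). The projector onto W = col(U) is P = U (U^T U)^(-1) U^T.
Compute U^T U =
  [14, 1]
  [1, 17],
and U^T v = (8, -10).
Solve U^T U · c = U^T v for the coefficients: c = (146/237, -148/237). The projection is proj_W(v) = U c.
Check: (v - proj_W(v)) · u_1 = 0  (should be 0).
Check: (v - proj_W(v)) · u_2 = 0  (should be 0).
Result: proj_W(v) = (298/237, -734/237, 4/237).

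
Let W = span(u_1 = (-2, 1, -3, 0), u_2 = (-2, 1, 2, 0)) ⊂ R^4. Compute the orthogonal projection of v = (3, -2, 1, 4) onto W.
proj_W(v) = (16/5, -8/5, 1, 0)

Set up U = [u_1 | ... | u_2] ∈ R^(4×2). The projector onto W = col(U) is P = U (U^T U)^(-1) U^T.
Compute U^T U =
  [14, -1]
  [-1, 9],
and U^T v = (-11, -6).
Solve U^T U · c = U^T v for the coefficients: c = (-21/25, -19/25). The projection is proj_W(v) = U c.
Check: (v - proj_W(v)) · u_1 = 0  (should be 0).
Check: (v - proj_W(v)) · u_2 = 0  (should be 0).
Result: proj_W(v) = (16/5, -8/5, 1, 0).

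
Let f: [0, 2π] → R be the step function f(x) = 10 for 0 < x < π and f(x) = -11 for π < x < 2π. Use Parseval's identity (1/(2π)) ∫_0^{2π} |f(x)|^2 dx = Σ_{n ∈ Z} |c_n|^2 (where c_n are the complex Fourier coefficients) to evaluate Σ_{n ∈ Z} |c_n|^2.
Σ |c_n|^2 = 221/2

Parseval equates the L^2 energy of f (normalised by 1/(2π)) with the ℓ^2 sum of its Fourier coefficients: (1/(2π)) ∫_0^{2π} |f|^2 = Σ |c_n|^2.
Compute the left side: (1/(2π)) [∫_0^π 10^2 dx + ∫_π^{2π} (-11)^2 dx] = (1/(2π)) · (100π + 121π) = (100 + 121)/2 = 221/2.
So Σ_{n ∈ Z} |c_n|^2 = 221/2.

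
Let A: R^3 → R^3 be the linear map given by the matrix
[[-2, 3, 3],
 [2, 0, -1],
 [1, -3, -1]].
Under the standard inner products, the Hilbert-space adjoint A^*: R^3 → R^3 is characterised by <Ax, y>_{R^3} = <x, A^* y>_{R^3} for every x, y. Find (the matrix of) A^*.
A^* = A^T =
[[-2, 2, 1],
 [3, 0, -3],
 [3, -1, -1]]

For real matrices with standard dot products, the defining identity <Ax, y> = <x, A^* y> gives (Ax)^T y = x^T (A^*) y, i.e. x^T A^T y = x^T (A^*) y. Since this holds for all x, y, we must have A^* = A^T. Therefore
A^* =
[[-2, 2, 1],
 [3, 0, -3],
 [3, -1, -1]].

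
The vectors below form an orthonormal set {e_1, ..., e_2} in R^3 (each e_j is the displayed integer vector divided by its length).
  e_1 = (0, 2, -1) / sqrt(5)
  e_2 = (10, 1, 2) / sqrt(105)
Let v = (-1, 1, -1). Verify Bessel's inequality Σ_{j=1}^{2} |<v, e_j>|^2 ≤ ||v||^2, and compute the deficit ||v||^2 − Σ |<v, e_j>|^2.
Σ |<v, e_j>|^2 = 62/21; ||v||^2 = 3; deficit = 1/21

Write each e_j = u_j / sqrt(<u_j, u_j>) where u_j is the displayed integer vector. Then <v, e_j> = <v, u_j> / sqrt(<u_j, u_j>), so |<v, e_j>|^2 = <v, u_j>^2 / <u_j, u_j>.
Coefficients: <v, e_1> = 3/sqrt(5), <v, e_2> = -11/sqrt(105).
Square and sum: Σ |<v, e_j>|^2 = 62/21.
Compute ||v||^2 = v·v = 3.
Deficit = 3 − 62/21 = 1/21 ≥ 0, confirming Bessel's inequality. (The deficit equals ||v − Σ <v,e_j> e_j||^2, the squared distance from v to span{e_j}.)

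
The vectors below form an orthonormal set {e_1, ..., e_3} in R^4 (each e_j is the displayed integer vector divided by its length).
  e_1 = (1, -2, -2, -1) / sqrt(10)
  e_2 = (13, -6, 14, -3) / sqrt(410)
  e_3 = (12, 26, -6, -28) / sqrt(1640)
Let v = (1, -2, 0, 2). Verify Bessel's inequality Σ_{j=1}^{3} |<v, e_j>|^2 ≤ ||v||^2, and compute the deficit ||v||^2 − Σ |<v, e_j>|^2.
Σ |<v, e_j>|^2 = 37/5; ||v||^2 = 9; deficit = 8/5

Write each e_j = u_j / sqrt(<u_j, u_j>) where u_j is the displayed integer vector. Then <v, e_j> = <v, u_j> / sqrt(<u_j, u_j>), so |<v, e_j>|^2 = <v, u_j>^2 / <u_j, u_j>.
Coefficients: <v, e_1> = 3/sqrt(10), <v, e_2> = 19/sqrt(410), <v, e_3> = -96/sqrt(1640).
Square and sum: Σ |<v, e_j>|^2 = 37/5.
Compute ||v||^2 = v·v = 9.
Deficit = 9 − 37/5 = 8/5 ≥ 0, confirming Bessel's inequality. (The deficit equals ||v − Σ <v,e_j> e_j||^2, the squared distance from v to span{e_j}.)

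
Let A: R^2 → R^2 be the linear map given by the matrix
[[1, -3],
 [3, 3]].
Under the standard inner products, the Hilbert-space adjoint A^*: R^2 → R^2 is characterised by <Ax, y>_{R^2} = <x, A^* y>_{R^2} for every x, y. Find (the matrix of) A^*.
A^* = A^T =
[[1, 3],
 [-3, 3]]

For real matrices with standard dot products, the defining identity <Ax, y> = <x, A^* y> gives (Ax)^T y = x^T (A^*) y, i.e. x^T A^T y = x^T (A^*) y. Since this holds for all x, y, we must have A^* = A^T. Therefore
A^* =
[[1, 3],
 [-3, 3]].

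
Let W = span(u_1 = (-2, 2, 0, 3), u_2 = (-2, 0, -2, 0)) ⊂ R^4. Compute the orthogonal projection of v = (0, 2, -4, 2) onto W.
proj_W(v) = (-12/5, 4/5, -8/5, 6/5)

Set up U = [u_1 | ... | u_2] ∈ R^(4×2). The projector onto W = col(U) is P = U (U^T U)^(-1) U^T.
Compute U^T U =
  [17, 4]
  [4, 8],
and U^T v = (10, 8).
Solve U^T U · c = U^T v for the coefficients: c = (2/5, 4/5). The projection is proj_W(v) = U c.
Check: (v - proj_W(v)) · u_1 = 0  (should be 0).
Check: (v - proj_W(v)) · u_2 = 0  (should be 0).
Result: proj_W(v) = (-12/5, 4/5, -8/5, 6/5).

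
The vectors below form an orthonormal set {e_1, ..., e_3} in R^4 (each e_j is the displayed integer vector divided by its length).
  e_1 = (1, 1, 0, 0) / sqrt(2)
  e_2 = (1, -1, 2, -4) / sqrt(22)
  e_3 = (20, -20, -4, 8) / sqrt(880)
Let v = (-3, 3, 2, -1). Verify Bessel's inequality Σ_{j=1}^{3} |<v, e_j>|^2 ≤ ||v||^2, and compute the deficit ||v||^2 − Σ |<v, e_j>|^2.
Σ |<v, e_j>|^2 = 106/5; ||v||^2 = 23; deficit = 9/5

Write each e_j = u_j / sqrt(<u_j, u_j>) where u_j is the displayed integer vector. Then <v, e_j> = <v, u_j> / sqrt(<u_j, u_j>), so |<v, e_j>|^2 = <v, u_j>^2 / <u_j, u_j>.
Coefficients: <v, e_1> = 0/sqrt(2), <v, e_2> = 2/sqrt(22), <v, e_3> = -136/sqrt(880).
Square and sum: Σ |<v, e_j>|^2 = 106/5.
Compute ||v||^2 = v·v = 23.
Deficit = 23 − 106/5 = 9/5 ≥ 0, confirming Bessel's inequality. (The deficit equals ||v − Σ <v,e_j> e_j||^2, the squared distance from v to span{e_j}.)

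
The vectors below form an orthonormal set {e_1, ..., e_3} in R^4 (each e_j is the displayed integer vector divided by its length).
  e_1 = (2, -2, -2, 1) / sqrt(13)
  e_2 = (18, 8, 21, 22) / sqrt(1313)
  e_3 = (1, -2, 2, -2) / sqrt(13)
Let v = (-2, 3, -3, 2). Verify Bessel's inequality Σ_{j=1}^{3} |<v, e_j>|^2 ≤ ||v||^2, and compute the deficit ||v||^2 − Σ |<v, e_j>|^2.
Σ |<v, e_j>|^2 = 34089/1313; ||v||^2 = 26; deficit = 49/1313

Write each e_j = u_j / sqrt(<u_j, u_j>) where u_j is the displayed integer vector. Then <v, e_j> = <v, u_j> / sqrt(<u_j, u_j>), so |<v, e_j>|^2 = <v, u_j>^2 / <u_j, u_j>.
Coefficients: <v, e_1> = -2/sqrt(13), <v, e_2> = -31/sqrt(1313), <v, e_3> = -18/sqrt(13).
Square and sum: Σ |<v, e_j>|^2 = 34089/1313.
Compute ||v||^2 = v·v = 26.
Deficit = 26 − 34089/1313 = 49/1313 ≥ 0, confirming Bessel's inequality. (The deficit equals ||v − Σ <v,e_j> e_j||^2, the squared distance from v to span{e_j}.)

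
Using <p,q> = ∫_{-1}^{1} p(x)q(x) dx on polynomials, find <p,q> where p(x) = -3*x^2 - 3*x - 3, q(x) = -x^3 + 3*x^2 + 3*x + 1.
<p,q> = -112/5

Expand the product: p(x)·q(x) = 3*x^5 - 6*x^4 - 15*x^3 - 21*x^2 - 12*x - 3.
∫_{-1}^{1} of each monomial x^k gives [2/(k+1) if k even, 0 if k odd]. Integrating term-by-term (or equivalently evaluating the antiderivative F(x) = x^6/2 - 6*x^5/5 - 15*x^4/4 - 7*x^3 - 6*x^2 - 3*x at the endpoints):
  F(1) − F(−1) = -409/20 − (39/20) = -112/5.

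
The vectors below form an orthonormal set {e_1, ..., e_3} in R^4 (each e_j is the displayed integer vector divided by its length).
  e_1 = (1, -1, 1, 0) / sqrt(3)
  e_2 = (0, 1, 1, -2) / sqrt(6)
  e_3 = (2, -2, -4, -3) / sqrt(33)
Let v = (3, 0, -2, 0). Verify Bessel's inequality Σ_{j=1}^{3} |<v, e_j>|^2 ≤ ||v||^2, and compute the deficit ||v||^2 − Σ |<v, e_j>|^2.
Σ |<v, e_j>|^2 = 229/33; ||v||^2 = 13; deficit = 200/33

Write each e_j = u_j / sqrt(<u_j, u_j>) where u_j is the displayed integer vector. Then <v, e_j> = <v, u_j> / sqrt(<u_j, u_j>), so |<v, e_j>|^2 = <v, u_j>^2 / <u_j, u_j>.
Coefficients: <v, e_1> = 1/sqrt(3), <v, e_2> = -2/sqrt(6), <v, e_3> = 14/sqrt(33).
Square and sum: Σ |<v, e_j>|^2 = 229/33.
Compute ||v||^2 = v·v = 13.
Deficit = 13 − 229/33 = 200/33 ≥ 0, confirming Bessel's inequality. (The deficit equals ||v − Σ <v,e_j> e_j||^2, the squared distance from v to span{e_j}.)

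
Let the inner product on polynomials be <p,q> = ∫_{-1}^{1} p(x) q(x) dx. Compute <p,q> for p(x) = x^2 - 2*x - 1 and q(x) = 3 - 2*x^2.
<p,q> = -52/15

Expand the product: p(x)·q(x) = -2*x^4 + 4*x^3 + 5*x^2 - 6*x - 3.
∫_{-1}^{1} of each monomial x^k gives [2/(k+1) if k even, 0 if k odd]. Integrating term-by-term (or equivalently evaluating the antiderivative F(x) = -2*x^5/5 + x^4 + 5*x^3/3 - 3*x^2 - 3*x at the endpoints):
  F(1) − F(−1) = -56/15 − (-4/15) = -52/15.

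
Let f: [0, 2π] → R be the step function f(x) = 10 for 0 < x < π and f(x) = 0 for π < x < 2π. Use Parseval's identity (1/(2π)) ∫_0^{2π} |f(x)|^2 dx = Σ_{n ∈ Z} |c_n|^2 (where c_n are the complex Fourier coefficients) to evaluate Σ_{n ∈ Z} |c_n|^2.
Σ |c_n|^2 = 50

Parseval equates the L^2 energy of f (normalised by 1/(2π)) with the ℓ^2 sum of its Fourier coefficients: (1/(2π)) ∫_0^{2π} |f|^2 = Σ |c_n|^2.
Compute the left side: (1/(2π)) [∫_0^π 10^2 dx + ∫_π^{2π} 0^2 dx] = (1/(2π)) · (100π + 0π) = (100 + 0)/2 = 50.
So Σ_{n ∈ Z} |c_n|^2 = 50.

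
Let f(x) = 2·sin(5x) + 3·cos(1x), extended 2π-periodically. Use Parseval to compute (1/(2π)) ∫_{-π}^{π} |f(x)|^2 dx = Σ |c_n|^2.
Σ |c_n|^2 = 13/2

Expand |f|^2 and use orthogonality of {sin(nx), cos(mx)} on [-π, π]:
  ∫_{-π}^{π} sin(nx)^2 dx = π, ∫ cos(mx)^2 dx = π, and cross terms integrate to 0.
So ∫_{-π}^{π} f(x)^2 dx = 2^2 · π + 3^2 · π = (4 + 9)π.
Divide by 2π: (4 + 9)/2 = 13/2.
By Parseval, this equals Σ |c_n|^2.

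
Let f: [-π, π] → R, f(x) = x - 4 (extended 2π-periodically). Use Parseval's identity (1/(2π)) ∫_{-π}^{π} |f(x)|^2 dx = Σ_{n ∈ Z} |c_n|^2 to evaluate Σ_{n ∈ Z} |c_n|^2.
Σ |c_n|^2 = π^2/3 + 16

Expand and integrate term by term over [-π, π]:
  ∫ (x)^2 dx = 1·(2π^3/3); ∫ 2·1·(-4)·x dx = 0 (odd integrand); ∫ (-4)^2 dx = 16·2π.
So (1/(2π)) ∫_{-π}^{π} (x - 4)^2 dx = 1π^2/3 + 16 = π^2/3 + 16.
Parseval ⇒ Σ |c_n|^2 = π^2/3 + 16.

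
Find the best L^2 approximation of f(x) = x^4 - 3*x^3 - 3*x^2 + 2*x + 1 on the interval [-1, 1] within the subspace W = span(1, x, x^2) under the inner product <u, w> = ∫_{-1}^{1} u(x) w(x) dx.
g(x) = -15*x^2/7 + x/5 + 32/35

The best approximation g ∈ W is the orthogonal projection of f onto W. Writing g = a_0 + a_1 x + a_2 x^2, the coefficients solve the normal equations G · a = b where
  G_{ij} = <φ_i, φ_j> and b_i = <f, φ_i>, with φ_0 = 1, φ_1 = x, φ_2 = x^2.
G =
  [2, 0, 2/3]
  [0, 2/3, 0]
  [2/3, 0, 2/5],
b = (2/5, 2/15, -26/105).
Solving gives a_0 = 32/35, a_1 = 1/5, a_2 = -15/7, so
  g(x) = -15*x^2/7 + x/5 + 32/35.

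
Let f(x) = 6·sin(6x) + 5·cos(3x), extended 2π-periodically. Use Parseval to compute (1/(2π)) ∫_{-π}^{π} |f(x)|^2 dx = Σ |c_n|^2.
Σ |c_n|^2 = 61/2

Expand |f|^2 and use orthogonality of {sin(nx), cos(mx)} on [-π, π]:
  ∫_{-π}^{π} sin(nx)^2 dx = π, ∫ cos(mx)^2 dx = π, and cross terms integrate to 0.
So ∫_{-π}^{π} f(x)^2 dx = 6^2 · π + 5^2 · π = (36 + 25)π.
Divide by 2π: (36 + 25)/2 = 61/2.
By Parseval, this equals Σ |c_n|^2.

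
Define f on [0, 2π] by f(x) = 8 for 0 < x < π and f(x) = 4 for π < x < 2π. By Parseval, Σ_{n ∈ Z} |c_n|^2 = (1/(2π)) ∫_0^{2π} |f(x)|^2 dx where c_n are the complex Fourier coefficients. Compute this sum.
Σ |c_n|^2 = 40

Parseval equates the L^2 energy of f (normalised by 1/(2π)) with the ℓ^2 sum of its Fourier coefficients: (1/(2π)) ∫_0^{2π} |f|^2 = Σ |c_n|^2.
Compute the left side: (1/(2π)) [∫_0^π 8^2 dx + ∫_π^{2π} 4^2 dx] = (1/(2π)) · (64π + 16π) = (64 + 16)/2 = 40.
So Σ_{n ∈ Z} |c_n|^2 = 40.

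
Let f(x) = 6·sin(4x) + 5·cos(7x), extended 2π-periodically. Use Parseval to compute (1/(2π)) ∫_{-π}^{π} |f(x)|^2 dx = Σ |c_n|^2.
Σ |c_n|^2 = 61/2

Expand |f|^2 and use orthogonality of {sin(nx), cos(mx)} on [-π, π]:
  ∫_{-π}^{π} sin(nx)^2 dx = π, ∫ cos(mx)^2 dx = π, and cross terms integrate to 0.
So ∫_{-π}^{π} f(x)^2 dx = 6^2 · π + 5^2 · π = (36 + 25)π.
Divide by 2π: (36 + 25)/2 = 61/2.
By Parseval, this equals Σ |c_n|^2.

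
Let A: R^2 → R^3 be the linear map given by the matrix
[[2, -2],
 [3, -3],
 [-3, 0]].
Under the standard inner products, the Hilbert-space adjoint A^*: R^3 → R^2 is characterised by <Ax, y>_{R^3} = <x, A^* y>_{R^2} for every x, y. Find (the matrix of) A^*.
A^* = A^T =
[[2, 3, -3],
 [-2, -3, 0]]

For real matrices with standard dot products, the defining identity <Ax, y> = <x, A^* y> gives (Ax)^T y = x^T (A^*) y, i.e. x^T A^T y = x^T (A^*) y. Since this holds for all x, y, we must have A^* = A^T. Therefore
A^* =
[[2, 3, -3],
 [-2, -3, 0]].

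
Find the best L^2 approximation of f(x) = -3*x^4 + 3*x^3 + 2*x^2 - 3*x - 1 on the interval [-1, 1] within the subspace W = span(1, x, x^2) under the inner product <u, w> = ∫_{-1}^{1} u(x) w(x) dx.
g(x) = -4*x^2/7 - 6*x/5 - 26/35

The best approximation g ∈ W is the orthogonal projection of f onto W. Writing g = a_0 + a_1 x + a_2 x^2, the coefficients solve the normal equations G · a = b where
  G_{ij} = <φ_i, φ_j> and b_i = <f, φ_i>, with φ_0 = 1, φ_1 = x, φ_2 = x^2.
G =
  [2, 0, 2/3]
  [0, 2/3, 0]
  [2/3, 0, 2/5],
b = (-28/15, -4/5, -76/105).
Solving gives a_0 = -26/35, a_1 = -6/5, a_2 = -4/7, so
  g(x) = -4*x^2/7 - 6*x/5 - 26/35.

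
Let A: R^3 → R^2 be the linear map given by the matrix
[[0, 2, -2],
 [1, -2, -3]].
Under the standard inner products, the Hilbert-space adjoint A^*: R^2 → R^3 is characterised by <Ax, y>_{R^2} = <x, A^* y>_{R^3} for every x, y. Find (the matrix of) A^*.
A^* = A^T =
[[0, 1],
 [2, -2],
 [-2, -3]]

For real matrices with standard dot products, the defining identity <Ax, y> = <x, A^* y> gives (Ax)^T y = x^T (A^*) y, i.e. x^T A^T y = x^T (A^*) y. Since this holds for all x, y, we must have A^* = A^T. Therefore
A^* =
[[0, 1],
 [2, -2],
 [-2, -3]].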